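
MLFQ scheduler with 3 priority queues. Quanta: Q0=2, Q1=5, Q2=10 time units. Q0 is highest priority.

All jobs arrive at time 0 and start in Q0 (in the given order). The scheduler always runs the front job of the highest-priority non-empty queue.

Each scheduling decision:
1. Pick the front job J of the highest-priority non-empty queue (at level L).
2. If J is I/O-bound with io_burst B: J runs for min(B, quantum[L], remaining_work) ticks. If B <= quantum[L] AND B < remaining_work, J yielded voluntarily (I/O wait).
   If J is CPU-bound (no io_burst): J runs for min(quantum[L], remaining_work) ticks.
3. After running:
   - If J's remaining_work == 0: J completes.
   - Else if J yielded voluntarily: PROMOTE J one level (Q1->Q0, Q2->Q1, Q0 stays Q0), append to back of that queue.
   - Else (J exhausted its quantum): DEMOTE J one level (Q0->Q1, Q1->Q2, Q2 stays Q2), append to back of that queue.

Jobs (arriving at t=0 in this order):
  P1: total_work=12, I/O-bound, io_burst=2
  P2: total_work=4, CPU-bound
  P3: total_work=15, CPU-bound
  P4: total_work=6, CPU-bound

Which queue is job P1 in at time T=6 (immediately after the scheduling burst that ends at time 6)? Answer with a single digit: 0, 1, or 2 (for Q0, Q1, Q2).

t=0-2: P1@Q0 runs 2, rem=10, I/O yield, promote→Q0. Q0=[P2,P3,P4,P1] Q1=[] Q2=[]
t=2-4: P2@Q0 runs 2, rem=2, quantum used, demote→Q1. Q0=[P3,P4,P1] Q1=[P2] Q2=[]
t=4-6: P3@Q0 runs 2, rem=13, quantum used, demote→Q1. Q0=[P4,P1] Q1=[P2,P3] Q2=[]
t=6-8: P4@Q0 runs 2, rem=4, quantum used, demote→Q1. Q0=[P1] Q1=[P2,P3,P4] Q2=[]
t=8-10: P1@Q0 runs 2, rem=8, I/O yield, promote→Q0. Q0=[P1] Q1=[P2,P3,P4] Q2=[]
t=10-12: P1@Q0 runs 2, rem=6, I/O yield, promote→Q0. Q0=[P1] Q1=[P2,P3,P4] Q2=[]
t=12-14: P1@Q0 runs 2, rem=4, I/O yield, promote→Q0. Q0=[P1] Q1=[P2,P3,P4] Q2=[]
t=14-16: P1@Q0 runs 2, rem=2, I/O yield, promote→Q0. Q0=[P1] Q1=[P2,P3,P4] Q2=[]
t=16-18: P1@Q0 runs 2, rem=0, completes. Q0=[] Q1=[P2,P3,P4] Q2=[]
t=18-20: P2@Q1 runs 2, rem=0, completes. Q0=[] Q1=[P3,P4] Q2=[]
t=20-25: P3@Q1 runs 5, rem=8, quantum used, demote→Q2. Q0=[] Q1=[P4] Q2=[P3]
t=25-29: P4@Q1 runs 4, rem=0, completes. Q0=[] Q1=[] Q2=[P3]
t=29-37: P3@Q2 runs 8, rem=0, completes. Q0=[] Q1=[] Q2=[]

Answer: 0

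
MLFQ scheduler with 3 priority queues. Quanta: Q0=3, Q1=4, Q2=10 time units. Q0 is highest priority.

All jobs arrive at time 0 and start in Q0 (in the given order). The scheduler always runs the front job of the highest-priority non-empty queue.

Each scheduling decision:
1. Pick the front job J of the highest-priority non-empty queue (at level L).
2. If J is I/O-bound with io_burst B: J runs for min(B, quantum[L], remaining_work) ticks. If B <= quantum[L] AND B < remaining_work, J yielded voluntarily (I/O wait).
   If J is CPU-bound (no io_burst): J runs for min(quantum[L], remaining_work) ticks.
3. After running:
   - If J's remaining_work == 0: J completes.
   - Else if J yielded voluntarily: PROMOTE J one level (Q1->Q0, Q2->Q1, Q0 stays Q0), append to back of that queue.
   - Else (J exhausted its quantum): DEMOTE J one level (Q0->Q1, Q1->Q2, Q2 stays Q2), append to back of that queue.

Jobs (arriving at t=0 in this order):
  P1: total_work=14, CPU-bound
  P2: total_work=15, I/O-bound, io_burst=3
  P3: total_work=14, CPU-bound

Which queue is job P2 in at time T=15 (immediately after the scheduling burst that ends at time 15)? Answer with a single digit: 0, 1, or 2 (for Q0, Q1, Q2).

t=0-3: P1@Q0 runs 3, rem=11, quantum used, demote→Q1. Q0=[P2,P3] Q1=[P1] Q2=[]
t=3-6: P2@Q0 runs 3, rem=12, I/O yield, promote→Q0. Q0=[P3,P2] Q1=[P1] Q2=[]
t=6-9: P3@Q0 runs 3, rem=11, quantum used, demote→Q1. Q0=[P2] Q1=[P1,P3] Q2=[]
t=9-12: P2@Q0 runs 3, rem=9, I/O yield, promote→Q0. Q0=[P2] Q1=[P1,P3] Q2=[]
t=12-15: P2@Q0 runs 3, rem=6, I/O yield, promote→Q0. Q0=[P2] Q1=[P1,P3] Q2=[]
t=15-18: P2@Q0 runs 3, rem=3, I/O yield, promote→Q0. Q0=[P2] Q1=[P1,P3] Q2=[]
t=18-21: P2@Q0 runs 3, rem=0, completes. Q0=[] Q1=[P1,P3] Q2=[]
t=21-25: P1@Q1 runs 4, rem=7, quantum used, demote→Q2. Q0=[] Q1=[P3] Q2=[P1]
t=25-29: P3@Q1 runs 4, rem=7, quantum used, demote→Q2. Q0=[] Q1=[] Q2=[P1,P3]
t=29-36: P1@Q2 runs 7, rem=0, completes. Q0=[] Q1=[] Q2=[P3]
t=36-43: P3@Q2 runs 7, rem=0, completes. Q0=[] Q1=[] Q2=[]

Answer: 0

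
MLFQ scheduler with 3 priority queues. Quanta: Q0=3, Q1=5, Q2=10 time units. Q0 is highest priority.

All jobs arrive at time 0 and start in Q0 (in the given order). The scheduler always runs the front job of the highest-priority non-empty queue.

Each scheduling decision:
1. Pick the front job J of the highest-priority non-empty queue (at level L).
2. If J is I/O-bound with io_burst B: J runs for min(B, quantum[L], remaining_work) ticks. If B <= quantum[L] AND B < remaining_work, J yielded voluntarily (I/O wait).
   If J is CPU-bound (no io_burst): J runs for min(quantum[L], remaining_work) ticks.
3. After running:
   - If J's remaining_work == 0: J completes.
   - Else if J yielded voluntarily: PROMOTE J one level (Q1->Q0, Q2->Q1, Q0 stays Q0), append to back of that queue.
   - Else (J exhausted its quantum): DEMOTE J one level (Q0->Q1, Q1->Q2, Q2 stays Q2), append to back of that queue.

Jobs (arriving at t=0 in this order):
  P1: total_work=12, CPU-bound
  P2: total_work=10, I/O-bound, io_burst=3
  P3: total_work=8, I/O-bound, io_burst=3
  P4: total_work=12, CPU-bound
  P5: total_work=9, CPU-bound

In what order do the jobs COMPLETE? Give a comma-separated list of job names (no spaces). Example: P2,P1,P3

t=0-3: P1@Q0 runs 3, rem=9, quantum used, demote→Q1. Q0=[P2,P3,P4,P5] Q1=[P1] Q2=[]
t=3-6: P2@Q0 runs 3, rem=7, I/O yield, promote→Q0. Q0=[P3,P4,P5,P2] Q1=[P1] Q2=[]
t=6-9: P3@Q0 runs 3, rem=5, I/O yield, promote→Q0. Q0=[P4,P5,P2,P3] Q1=[P1] Q2=[]
t=9-12: P4@Q0 runs 3, rem=9, quantum used, demote→Q1. Q0=[P5,P2,P3] Q1=[P1,P4] Q2=[]
t=12-15: P5@Q0 runs 3, rem=6, quantum used, demote→Q1. Q0=[P2,P3] Q1=[P1,P4,P5] Q2=[]
t=15-18: P2@Q0 runs 3, rem=4, I/O yield, promote→Q0. Q0=[P3,P2] Q1=[P1,P4,P5] Q2=[]
t=18-21: P3@Q0 runs 3, rem=2, I/O yield, promote→Q0. Q0=[P2,P3] Q1=[P1,P4,P5] Q2=[]
t=21-24: P2@Q0 runs 3, rem=1, I/O yield, promote→Q0. Q0=[P3,P2] Q1=[P1,P4,P5] Q2=[]
t=24-26: P3@Q0 runs 2, rem=0, completes. Q0=[P2] Q1=[P1,P4,P5] Q2=[]
t=26-27: P2@Q0 runs 1, rem=0, completes. Q0=[] Q1=[P1,P4,P5] Q2=[]
t=27-32: P1@Q1 runs 5, rem=4, quantum used, demote→Q2. Q0=[] Q1=[P4,P5] Q2=[P1]
t=32-37: P4@Q1 runs 5, rem=4, quantum used, demote→Q2. Q0=[] Q1=[P5] Q2=[P1,P4]
t=37-42: P5@Q1 runs 5, rem=1, quantum used, demote→Q2. Q0=[] Q1=[] Q2=[P1,P4,P5]
t=42-46: P1@Q2 runs 4, rem=0, completes. Q0=[] Q1=[] Q2=[P4,P5]
t=46-50: P4@Q2 runs 4, rem=0, completes. Q0=[] Q1=[] Q2=[P5]
t=50-51: P5@Q2 runs 1, rem=0, completes. Q0=[] Q1=[] Q2=[]

Answer: P3,P2,P1,P4,P5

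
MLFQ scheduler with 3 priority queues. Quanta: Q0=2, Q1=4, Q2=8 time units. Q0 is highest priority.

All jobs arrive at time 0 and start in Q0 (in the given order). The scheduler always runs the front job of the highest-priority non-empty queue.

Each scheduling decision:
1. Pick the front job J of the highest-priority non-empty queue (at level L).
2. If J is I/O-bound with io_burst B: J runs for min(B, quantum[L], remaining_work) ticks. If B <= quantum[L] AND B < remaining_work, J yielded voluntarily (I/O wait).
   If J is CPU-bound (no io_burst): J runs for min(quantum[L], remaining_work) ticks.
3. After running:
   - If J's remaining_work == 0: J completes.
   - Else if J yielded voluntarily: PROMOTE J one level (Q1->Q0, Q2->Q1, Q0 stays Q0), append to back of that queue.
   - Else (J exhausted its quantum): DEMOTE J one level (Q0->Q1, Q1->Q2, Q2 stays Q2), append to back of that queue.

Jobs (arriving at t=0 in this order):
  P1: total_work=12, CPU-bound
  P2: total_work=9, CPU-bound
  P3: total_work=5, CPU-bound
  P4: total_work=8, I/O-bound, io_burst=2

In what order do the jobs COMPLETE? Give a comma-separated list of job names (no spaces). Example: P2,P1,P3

t=0-2: P1@Q0 runs 2, rem=10, quantum used, demote→Q1. Q0=[P2,P3,P4] Q1=[P1] Q2=[]
t=2-4: P2@Q0 runs 2, rem=7, quantum used, demote→Q1. Q0=[P3,P4] Q1=[P1,P2] Q2=[]
t=4-6: P3@Q0 runs 2, rem=3, quantum used, demote→Q1. Q0=[P4] Q1=[P1,P2,P3] Q2=[]
t=6-8: P4@Q0 runs 2, rem=6, I/O yield, promote→Q0. Q0=[P4] Q1=[P1,P2,P3] Q2=[]
t=8-10: P4@Q0 runs 2, rem=4, I/O yield, promote→Q0. Q0=[P4] Q1=[P1,P2,P3] Q2=[]
t=10-12: P4@Q0 runs 2, rem=2, I/O yield, promote→Q0. Q0=[P4] Q1=[P1,P2,P3] Q2=[]
t=12-14: P4@Q0 runs 2, rem=0, completes. Q0=[] Q1=[P1,P2,P3] Q2=[]
t=14-18: P1@Q1 runs 4, rem=6, quantum used, demote→Q2. Q0=[] Q1=[P2,P3] Q2=[P1]
t=18-22: P2@Q1 runs 4, rem=3, quantum used, demote→Q2. Q0=[] Q1=[P3] Q2=[P1,P2]
t=22-25: P3@Q1 runs 3, rem=0, completes. Q0=[] Q1=[] Q2=[P1,P2]
t=25-31: P1@Q2 runs 6, rem=0, completes. Q0=[] Q1=[] Q2=[P2]
t=31-34: P2@Q2 runs 3, rem=0, completes. Q0=[] Q1=[] Q2=[]

Answer: P4,P3,P1,P2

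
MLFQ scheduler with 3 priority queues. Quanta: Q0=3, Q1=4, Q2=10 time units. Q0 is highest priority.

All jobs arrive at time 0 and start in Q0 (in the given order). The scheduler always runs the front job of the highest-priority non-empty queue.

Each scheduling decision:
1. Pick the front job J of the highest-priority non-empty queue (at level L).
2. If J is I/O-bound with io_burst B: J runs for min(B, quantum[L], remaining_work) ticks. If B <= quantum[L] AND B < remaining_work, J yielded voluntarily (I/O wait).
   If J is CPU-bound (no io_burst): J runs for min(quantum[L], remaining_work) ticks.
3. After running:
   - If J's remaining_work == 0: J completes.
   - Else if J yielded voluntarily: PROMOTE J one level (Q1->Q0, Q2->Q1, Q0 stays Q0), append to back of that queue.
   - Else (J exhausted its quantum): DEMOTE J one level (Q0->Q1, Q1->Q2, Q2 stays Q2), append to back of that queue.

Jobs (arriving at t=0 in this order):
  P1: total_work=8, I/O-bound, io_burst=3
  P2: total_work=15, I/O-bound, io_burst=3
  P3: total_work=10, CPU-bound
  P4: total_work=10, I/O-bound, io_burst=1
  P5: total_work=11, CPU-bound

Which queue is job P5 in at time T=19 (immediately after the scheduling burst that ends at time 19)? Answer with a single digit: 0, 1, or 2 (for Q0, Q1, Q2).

t=0-3: P1@Q0 runs 3, rem=5, I/O yield, promote→Q0. Q0=[P2,P3,P4,P5,P1] Q1=[] Q2=[]
t=3-6: P2@Q0 runs 3, rem=12, I/O yield, promote→Q0. Q0=[P3,P4,P5,P1,P2] Q1=[] Q2=[]
t=6-9: P3@Q0 runs 3, rem=7, quantum used, demote→Q1. Q0=[P4,P5,P1,P2] Q1=[P3] Q2=[]
t=9-10: P4@Q0 runs 1, rem=9, I/O yield, promote→Q0. Q0=[P5,P1,P2,P4] Q1=[P3] Q2=[]
t=10-13: P5@Q0 runs 3, rem=8, quantum used, demote→Q1. Q0=[P1,P2,P4] Q1=[P3,P5] Q2=[]
t=13-16: P1@Q0 runs 3, rem=2, I/O yield, promote→Q0. Q0=[P2,P4,P1] Q1=[P3,P5] Q2=[]
t=16-19: P2@Q0 runs 3, rem=9, I/O yield, promote→Q0. Q0=[P4,P1,P2] Q1=[P3,P5] Q2=[]
t=19-20: P4@Q0 runs 1, rem=8, I/O yield, promote→Q0. Q0=[P1,P2,P4] Q1=[P3,P5] Q2=[]
t=20-22: P1@Q0 runs 2, rem=0, completes. Q0=[P2,P4] Q1=[P3,P5] Q2=[]
t=22-25: P2@Q0 runs 3, rem=6, I/O yield, promote→Q0. Q0=[P4,P2] Q1=[P3,P5] Q2=[]
t=25-26: P4@Q0 runs 1, rem=7, I/O yield, promote→Q0. Q0=[P2,P4] Q1=[P3,P5] Q2=[]
t=26-29: P2@Q0 runs 3, rem=3, I/O yield, promote→Q0. Q0=[P4,P2] Q1=[P3,P5] Q2=[]
t=29-30: P4@Q0 runs 1, rem=6, I/O yield, promote→Q0. Q0=[P2,P4] Q1=[P3,P5] Q2=[]
t=30-33: P2@Q0 runs 3, rem=0, completes. Q0=[P4] Q1=[P3,P5] Q2=[]
t=33-34: P4@Q0 runs 1, rem=5, I/O yield, promote→Q0. Q0=[P4] Q1=[P3,P5] Q2=[]
t=34-35: P4@Q0 runs 1, rem=4, I/O yield, promote→Q0. Q0=[P4] Q1=[P3,P5] Q2=[]
t=35-36: P4@Q0 runs 1, rem=3, I/O yield, promote→Q0. Q0=[P4] Q1=[P3,P5] Q2=[]
t=36-37: P4@Q0 runs 1, rem=2, I/O yield, promote→Q0. Q0=[P4] Q1=[P3,P5] Q2=[]
t=37-38: P4@Q0 runs 1, rem=1, I/O yield, promote→Q0. Q0=[P4] Q1=[P3,P5] Q2=[]
t=38-39: P4@Q0 runs 1, rem=0, completes. Q0=[] Q1=[P3,P5] Q2=[]
t=39-43: P3@Q1 runs 4, rem=3, quantum used, demote→Q2. Q0=[] Q1=[P5] Q2=[P3]
t=43-47: P5@Q1 runs 4, rem=4, quantum used, demote→Q2. Q0=[] Q1=[] Q2=[P3,P5]
t=47-50: P3@Q2 runs 3, rem=0, completes. Q0=[] Q1=[] Q2=[P5]
t=50-54: P5@Q2 runs 4, rem=0, completes. Q0=[] Q1=[] Q2=[]

Answer: 1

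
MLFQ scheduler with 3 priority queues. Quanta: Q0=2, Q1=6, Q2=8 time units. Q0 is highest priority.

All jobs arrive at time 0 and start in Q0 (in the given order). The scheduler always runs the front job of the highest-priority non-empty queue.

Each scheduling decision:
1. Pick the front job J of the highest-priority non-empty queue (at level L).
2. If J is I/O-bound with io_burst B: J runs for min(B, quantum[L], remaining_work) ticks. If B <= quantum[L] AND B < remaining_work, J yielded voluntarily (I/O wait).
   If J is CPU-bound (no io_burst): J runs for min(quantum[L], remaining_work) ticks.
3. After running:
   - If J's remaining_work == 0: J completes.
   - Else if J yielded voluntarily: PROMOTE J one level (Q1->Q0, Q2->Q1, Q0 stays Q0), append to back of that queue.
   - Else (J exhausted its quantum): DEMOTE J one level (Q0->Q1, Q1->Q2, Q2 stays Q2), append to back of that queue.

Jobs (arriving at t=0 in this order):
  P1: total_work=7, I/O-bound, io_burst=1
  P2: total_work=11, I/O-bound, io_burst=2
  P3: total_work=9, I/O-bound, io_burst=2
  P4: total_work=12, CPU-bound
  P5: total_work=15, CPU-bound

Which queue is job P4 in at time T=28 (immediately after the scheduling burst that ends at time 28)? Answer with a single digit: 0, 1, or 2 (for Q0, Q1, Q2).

t=0-1: P1@Q0 runs 1, rem=6, I/O yield, promote→Q0. Q0=[P2,P3,P4,P5,P1] Q1=[] Q2=[]
t=1-3: P2@Q0 runs 2, rem=9, I/O yield, promote→Q0. Q0=[P3,P4,P5,P1,P2] Q1=[] Q2=[]
t=3-5: P3@Q0 runs 2, rem=7, I/O yield, promote→Q0. Q0=[P4,P5,P1,P2,P3] Q1=[] Q2=[]
t=5-7: P4@Q0 runs 2, rem=10, quantum used, demote→Q1. Q0=[P5,P1,P2,P3] Q1=[P4] Q2=[]
t=7-9: P5@Q0 runs 2, rem=13, quantum used, demote→Q1. Q0=[P1,P2,P3] Q1=[P4,P5] Q2=[]
t=9-10: P1@Q0 runs 1, rem=5, I/O yield, promote→Q0. Q0=[P2,P3,P1] Q1=[P4,P5] Q2=[]
t=10-12: P2@Q0 runs 2, rem=7, I/O yield, promote→Q0. Q0=[P3,P1,P2] Q1=[P4,P5] Q2=[]
t=12-14: P3@Q0 runs 2, rem=5, I/O yield, promote→Q0. Q0=[P1,P2,P3] Q1=[P4,P5] Q2=[]
t=14-15: P1@Q0 runs 1, rem=4, I/O yield, promote→Q0. Q0=[P2,P3,P1] Q1=[P4,P5] Q2=[]
t=15-17: P2@Q0 runs 2, rem=5, I/O yield, promote→Q0. Q0=[P3,P1,P2] Q1=[P4,P5] Q2=[]
t=17-19: P3@Q0 runs 2, rem=3, I/O yield, promote→Q0. Q0=[P1,P2,P3] Q1=[P4,P5] Q2=[]
t=19-20: P1@Q0 runs 1, rem=3, I/O yield, promote→Q0. Q0=[P2,P3,P1] Q1=[P4,P5] Q2=[]
t=20-22: P2@Q0 runs 2, rem=3, I/O yield, promote→Q0. Q0=[P3,P1,P2] Q1=[P4,P5] Q2=[]
t=22-24: P3@Q0 runs 2, rem=1, I/O yield, promote→Q0. Q0=[P1,P2,P3] Q1=[P4,P5] Q2=[]
t=24-25: P1@Q0 runs 1, rem=2, I/O yield, promote→Q0. Q0=[P2,P3,P1] Q1=[P4,P5] Q2=[]
t=25-27: P2@Q0 runs 2, rem=1, I/O yield, promote→Q0. Q0=[P3,P1,P2] Q1=[P4,P5] Q2=[]
t=27-28: P3@Q0 runs 1, rem=0, completes. Q0=[P1,P2] Q1=[P4,P5] Q2=[]
t=28-29: P1@Q0 runs 1, rem=1, I/O yield, promote→Q0. Q0=[P2,P1] Q1=[P4,P5] Q2=[]
t=29-30: P2@Q0 runs 1, rem=0, completes. Q0=[P1] Q1=[P4,P5] Q2=[]
t=30-31: P1@Q0 runs 1, rem=0, completes. Q0=[] Q1=[P4,P5] Q2=[]
t=31-37: P4@Q1 runs 6, rem=4, quantum used, demote→Q2. Q0=[] Q1=[P5] Q2=[P4]
t=37-43: P5@Q1 runs 6, rem=7, quantum used, demote→Q2. Q0=[] Q1=[] Q2=[P4,P5]
t=43-47: P4@Q2 runs 4, rem=0, completes. Q0=[] Q1=[] Q2=[P5]
t=47-54: P5@Q2 runs 7, rem=0, completes. Q0=[] Q1=[] Q2=[]

Answer: 1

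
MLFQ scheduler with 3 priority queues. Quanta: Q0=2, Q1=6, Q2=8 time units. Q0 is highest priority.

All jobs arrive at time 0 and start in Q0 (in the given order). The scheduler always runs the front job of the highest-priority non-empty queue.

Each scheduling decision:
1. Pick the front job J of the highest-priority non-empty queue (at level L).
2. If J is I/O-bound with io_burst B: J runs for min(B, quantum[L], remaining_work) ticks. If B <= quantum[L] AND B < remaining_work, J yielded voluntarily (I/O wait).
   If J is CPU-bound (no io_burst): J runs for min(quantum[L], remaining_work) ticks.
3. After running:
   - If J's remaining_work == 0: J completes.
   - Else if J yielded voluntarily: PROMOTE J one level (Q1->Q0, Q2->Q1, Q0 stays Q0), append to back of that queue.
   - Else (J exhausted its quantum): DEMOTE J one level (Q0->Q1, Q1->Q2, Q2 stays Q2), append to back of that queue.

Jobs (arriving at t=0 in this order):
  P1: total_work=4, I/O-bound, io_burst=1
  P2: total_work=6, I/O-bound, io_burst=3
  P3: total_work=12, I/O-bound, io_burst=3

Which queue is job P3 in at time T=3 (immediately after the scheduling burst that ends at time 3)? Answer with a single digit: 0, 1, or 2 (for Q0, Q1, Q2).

t=0-1: P1@Q0 runs 1, rem=3, I/O yield, promote→Q0. Q0=[P2,P3,P1] Q1=[] Q2=[]
t=1-3: P2@Q0 runs 2, rem=4, quantum used, demote→Q1. Q0=[P3,P1] Q1=[P2] Q2=[]
t=3-5: P3@Q0 runs 2, rem=10, quantum used, demote→Q1. Q0=[P1] Q1=[P2,P3] Q2=[]
t=5-6: P1@Q0 runs 1, rem=2, I/O yield, promote→Q0. Q0=[P1] Q1=[P2,P3] Q2=[]
t=6-7: P1@Q0 runs 1, rem=1, I/O yield, promote→Q0. Q0=[P1] Q1=[P2,P3] Q2=[]
t=7-8: P1@Q0 runs 1, rem=0, completes. Q0=[] Q1=[P2,P3] Q2=[]
t=8-11: P2@Q1 runs 3, rem=1, I/O yield, promote→Q0. Q0=[P2] Q1=[P3] Q2=[]
t=11-12: P2@Q0 runs 1, rem=0, completes. Q0=[] Q1=[P3] Q2=[]
t=12-15: P3@Q1 runs 3, rem=7, I/O yield, promote→Q0. Q0=[P3] Q1=[] Q2=[]
t=15-17: P3@Q0 runs 2, rem=5, quantum used, demote→Q1. Q0=[] Q1=[P3] Q2=[]
t=17-20: P3@Q1 runs 3, rem=2, I/O yield, promote→Q0. Q0=[P3] Q1=[] Q2=[]
t=20-22: P3@Q0 runs 2, rem=0, completes. Q0=[] Q1=[] Q2=[]

Answer: 0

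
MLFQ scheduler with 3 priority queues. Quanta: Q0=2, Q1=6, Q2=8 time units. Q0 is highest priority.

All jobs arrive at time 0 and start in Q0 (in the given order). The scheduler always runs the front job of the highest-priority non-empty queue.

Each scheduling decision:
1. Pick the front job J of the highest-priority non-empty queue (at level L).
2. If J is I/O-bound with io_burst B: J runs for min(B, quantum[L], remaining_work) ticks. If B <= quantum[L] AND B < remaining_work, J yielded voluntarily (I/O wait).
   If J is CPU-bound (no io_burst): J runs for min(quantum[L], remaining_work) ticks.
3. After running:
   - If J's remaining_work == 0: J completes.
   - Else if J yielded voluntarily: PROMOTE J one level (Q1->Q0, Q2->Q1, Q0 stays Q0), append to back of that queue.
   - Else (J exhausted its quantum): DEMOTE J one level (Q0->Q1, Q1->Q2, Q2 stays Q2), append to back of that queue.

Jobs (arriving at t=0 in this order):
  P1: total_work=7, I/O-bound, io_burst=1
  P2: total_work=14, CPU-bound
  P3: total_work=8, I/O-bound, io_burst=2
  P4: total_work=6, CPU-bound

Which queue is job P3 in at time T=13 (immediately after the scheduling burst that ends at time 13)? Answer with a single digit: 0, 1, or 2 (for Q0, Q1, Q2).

Answer: 0

Derivation:
t=0-1: P1@Q0 runs 1, rem=6, I/O yield, promote→Q0. Q0=[P2,P3,P4,P1] Q1=[] Q2=[]
t=1-3: P2@Q0 runs 2, rem=12, quantum used, demote→Q1. Q0=[P3,P4,P1] Q1=[P2] Q2=[]
t=3-5: P3@Q0 runs 2, rem=6, I/O yield, promote→Q0. Q0=[P4,P1,P3] Q1=[P2] Q2=[]
t=5-7: P4@Q0 runs 2, rem=4, quantum used, demote→Q1. Q0=[P1,P3] Q1=[P2,P4] Q2=[]
t=7-8: P1@Q0 runs 1, rem=5, I/O yield, promote→Q0. Q0=[P3,P1] Q1=[P2,P4] Q2=[]
t=8-10: P3@Q0 runs 2, rem=4, I/O yield, promote→Q0. Q0=[P1,P3] Q1=[P2,P4] Q2=[]
t=10-11: P1@Q0 runs 1, rem=4, I/O yield, promote→Q0. Q0=[P3,P1] Q1=[P2,P4] Q2=[]
t=11-13: P3@Q0 runs 2, rem=2, I/O yield, promote→Q0. Q0=[P1,P3] Q1=[P2,P4] Q2=[]
t=13-14: P1@Q0 runs 1, rem=3, I/O yield, promote→Q0. Q0=[P3,P1] Q1=[P2,P4] Q2=[]
t=14-16: P3@Q0 runs 2, rem=0, completes. Q0=[P1] Q1=[P2,P4] Q2=[]
t=16-17: P1@Q0 runs 1, rem=2, I/O yield, promote→Q0. Q0=[P1] Q1=[P2,P4] Q2=[]
t=17-18: P1@Q0 runs 1, rem=1, I/O yield, promote→Q0. Q0=[P1] Q1=[P2,P4] Q2=[]
t=18-19: P1@Q0 runs 1, rem=0, completes. Q0=[] Q1=[P2,P4] Q2=[]
t=19-25: P2@Q1 runs 6, rem=6, quantum used, demote→Q2. Q0=[] Q1=[P4] Q2=[P2]
t=25-29: P4@Q1 runs 4, rem=0, completes. Q0=[] Q1=[] Q2=[P2]
t=29-35: P2@Q2 runs 6, rem=0, completes. Q0=[] Q1=[] Q2=[]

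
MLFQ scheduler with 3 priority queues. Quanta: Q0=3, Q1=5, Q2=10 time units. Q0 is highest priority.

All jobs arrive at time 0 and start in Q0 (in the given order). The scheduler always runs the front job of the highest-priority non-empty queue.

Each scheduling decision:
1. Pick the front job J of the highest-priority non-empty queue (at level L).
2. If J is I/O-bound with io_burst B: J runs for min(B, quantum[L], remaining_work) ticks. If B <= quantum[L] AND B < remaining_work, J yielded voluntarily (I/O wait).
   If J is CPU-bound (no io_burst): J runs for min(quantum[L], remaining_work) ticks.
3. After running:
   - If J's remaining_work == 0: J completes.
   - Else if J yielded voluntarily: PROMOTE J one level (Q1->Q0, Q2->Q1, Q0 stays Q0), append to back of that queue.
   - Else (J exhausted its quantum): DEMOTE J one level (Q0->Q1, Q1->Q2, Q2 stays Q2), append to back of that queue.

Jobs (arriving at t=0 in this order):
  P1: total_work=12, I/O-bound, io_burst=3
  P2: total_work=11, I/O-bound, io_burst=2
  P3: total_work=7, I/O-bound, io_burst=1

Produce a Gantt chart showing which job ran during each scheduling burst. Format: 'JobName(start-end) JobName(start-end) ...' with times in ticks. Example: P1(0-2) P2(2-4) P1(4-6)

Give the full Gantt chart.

t=0-3: P1@Q0 runs 3, rem=9, I/O yield, promote→Q0. Q0=[P2,P3,P1] Q1=[] Q2=[]
t=3-5: P2@Q0 runs 2, rem=9, I/O yield, promote→Q0. Q0=[P3,P1,P2] Q1=[] Q2=[]
t=5-6: P3@Q0 runs 1, rem=6, I/O yield, promote→Q0. Q0=[P1,P2,P3] Q1=[] Q2=[]
t=6-9: P1@Q0 runs 3, rem=6, I/O yield, promote→Q0. Q0=[P2,P3,P1] Q1=[] Q2=[]
t=9-11: P2@Q0 runs 2, rem=7, I/O yield, promote→Q0. Q0=[P3,P1,P2] Q1=[] Q2=[]
t=11-12: P3@Q0 runs 1, rem=5, I/O yield, promote→Q0. Q0=[P1,P2,P3] Q1=[] Q2=[]
t=12-15: P1@Q0 runs 3, rem=3, I/O yield, promote→Q0. Q0=[P2,P3,P1] Q1=[] Q2=[]
t=15-17: P2@Q0 runs 2, rem=5, I/O yield, promote→Q0. Q0=[P3,P1,P2] Q1=[] Q2=[]
t=17-18: P3@Q0 runs 1, rem=4, I/O yield, promote→Q0. Q0=[P1,P2,P3] Q1=[] Q2=[]
t=18-21: P1@Q0 runs 3, rem=0, completes. Q0=[P2,P3] Q1=[] Q2=[]
t=21-23: P2@Q0 runs 2, rem=3, I/O yield, promote→Q0. Q0=[P3,P2] Q1=[] Q2=[]
t=23-24: P3@Q0 runs 1, rem=3, I/O yield, promote→Q0. Q0=[P2,P3] Q1=[] Q2=[]
t=24-26: P2@Q0 runs 2, rem=1, I/O yield, promote→Q0. Q0=[P3,P2] Q1=[] Q2=[]
t=26-27: P3@Q0 runs 1, rem=2, I/O yield, promote→Q0. Q0=[P2,P3] Q1=[] Q2=[]
t=27-28: P2@Q0 runs 1, rem=0, completes. Q0=[P3] Q1=[] Q2=[]
t=28-29: P3@Q0 runs 1, rem=1, I/O yield, promote→Q0. Q0=[P3] Q1=[] Q2=[]
t=29-30: P3@Q0 runs 1, rem=0, completes. Q0=[] Q1=[] Q2=[]

Answer: P1(0-3) P2(3-5) P3(5-6) P1(6-9) P2(9-11) P3(11-12) P1(12-15) P2(15-17) P3(17-18) P1(18-21) P2(21-23) P3(23-24) P2(24-26) P3(26-27) P2(27-28) P3(28-29) P3(29-30)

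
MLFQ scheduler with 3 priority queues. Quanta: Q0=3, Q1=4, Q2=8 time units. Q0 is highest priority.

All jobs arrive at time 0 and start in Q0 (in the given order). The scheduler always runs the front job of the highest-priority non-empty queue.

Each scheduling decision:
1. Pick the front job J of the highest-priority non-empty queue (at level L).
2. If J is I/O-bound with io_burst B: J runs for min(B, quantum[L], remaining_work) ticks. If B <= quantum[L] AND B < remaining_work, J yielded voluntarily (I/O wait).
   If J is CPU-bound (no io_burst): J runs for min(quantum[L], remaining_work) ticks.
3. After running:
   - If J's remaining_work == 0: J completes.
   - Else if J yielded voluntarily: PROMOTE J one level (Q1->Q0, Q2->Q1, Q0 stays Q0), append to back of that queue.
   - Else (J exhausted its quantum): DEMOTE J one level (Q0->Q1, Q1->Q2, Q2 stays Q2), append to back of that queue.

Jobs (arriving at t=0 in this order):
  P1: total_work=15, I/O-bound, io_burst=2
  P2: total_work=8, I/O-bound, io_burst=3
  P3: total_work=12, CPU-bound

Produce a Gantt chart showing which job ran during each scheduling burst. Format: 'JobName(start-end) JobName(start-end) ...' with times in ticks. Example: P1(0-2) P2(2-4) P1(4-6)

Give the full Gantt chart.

Answer: P1(0-2) P2(2-5) P3(5-8) P1(8-10) P2(10-13) P1(13-15) P2(15-17) P1(17-19) P1(19-21) P1(21-23) P1(23-25) P1(25-26) P3(26-30) P3(30-35)

Derivation:
t=0-2: P1@Q0 runs 2, rem=13, I/O yield, promote→Q0. Q0=[P2,P3,P1] Q1=[] Q2=[]
t=2-5: P2@Q0 runs 3, rem=5, I/O yield, promote→Q0. Q0=[P3,P1,P2] Q1=[] Q2=[]
t=5-8: P3@Q0 runs 3, rem=9, quantum used, demote→Q1. Q0=[P1,P2] Q1=[P3] Q2=[]
t=8-10: P1@Q0 runs 2, rem=11, I/O yield, promote→Q0. Q0=[P2,P1] Q1=[P3] Q2=[]
t=10-13: P2@Q0 runs 3, rem=2, I/O yield, promote→Q0. Q0=[P1,P2] Q1=[P3] Q2=[]
t=13-15: P1@Q0 runs 2, rem=9, I/O yield, promote→Q0. Q0=[P2,P1] Q1=[P3] Q2=[]
t=15-17: P2@Q0 runs 2, rem=0, completes. Q0=[P1] Q1=[P3] Q2=[]
t=17-19: P1@Q0 runs 2, rem=7, I/O yield, promote→Q0. Q0=[P1] Q1=[P3] Q2=[]
t=19-21: P1@Q0 runs 2, rem=5, I/O yield, promote→Q0. Q0=[P1] Q1=[P3] Q2=[]
t=21-23: P1@Q0 runs 2, rem=3, I/O yield, promote→Q0. Q0=[P1] Q1=[P3] Q2=[]
t=23-25: P1@Q0 runs 2, rem=1, I/O yield, promote→Q0. Q0=[P1] Q1=[P3] Q2=[]
t=25-26: P1@Q0 runs 1, rem=0, completes. Q0=[] Q1=[P3] Q2=[]
t=26-30: P3@Q1 runs 4, rem=5, quantum used, demote→Q2. Q0=[] Q1=[] Q2=[P3]
t=30-35: P3@Q2 runs 5, rem=0, completes. Q0=[] Q1=[] Q2=[]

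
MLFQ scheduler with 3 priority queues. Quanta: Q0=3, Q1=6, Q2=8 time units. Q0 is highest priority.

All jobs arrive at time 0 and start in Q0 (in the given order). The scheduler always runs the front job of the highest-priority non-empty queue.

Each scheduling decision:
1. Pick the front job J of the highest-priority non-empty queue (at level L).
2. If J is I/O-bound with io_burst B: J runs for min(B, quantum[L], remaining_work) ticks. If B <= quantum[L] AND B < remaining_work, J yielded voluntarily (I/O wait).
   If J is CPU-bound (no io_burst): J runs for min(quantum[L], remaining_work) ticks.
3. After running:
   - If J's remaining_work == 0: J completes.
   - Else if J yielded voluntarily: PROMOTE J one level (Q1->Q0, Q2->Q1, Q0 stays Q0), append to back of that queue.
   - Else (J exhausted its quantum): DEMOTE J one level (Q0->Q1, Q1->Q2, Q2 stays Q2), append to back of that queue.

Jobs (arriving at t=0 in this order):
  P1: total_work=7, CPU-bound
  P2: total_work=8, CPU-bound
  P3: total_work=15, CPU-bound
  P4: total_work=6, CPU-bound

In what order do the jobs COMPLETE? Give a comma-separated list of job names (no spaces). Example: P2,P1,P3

t=0-3: P1@Q0 runs 3, rem=4, quantum used, demote→Q1. Q0=[P2,P3,P4] Q1=[P1] Q2=[]
t=3-6: P2@Q0 runs 3, rem=5, quantum used, demote→Q1. Q0=[P3,P4] Q1=[P1,P2] Q2=[]
t=6-9: P3@Q0 runs 3, rem=12, quantum used, demote→Q1. Q0=[P4] Q1=[P1,P2,P3] Q2=[]
t=9-12: P4@Q0 runs 3, rem=3, quantum used, demote→Q1. Q0=[] Q1=[P1,P2,P3,P4] Q2=[]
t=12-16: P1@Q1 runs 4, rem=0, completes. Q0=[] Q1=[P2,P3,P4] Q2=[]
t=16-21: P2@Q1 runs 5, rem=0, completes. Q0=[] Q1=[P3,P4] Q2=[]
t=21-27: P3@Q1 runs 6, rem=6, quantum used, demote→Q2. Q0=[] Q1=[P4] Q2=[P3]
t=27-30: P4@Q1 runs 3, rem=0, completes. Q0=[] Q1=[] Q2=[P3]
t=30-36: P3@Q2 runs 6, rem=0, completes. Q0=[] Q1=[] Q2=[]

Answer: P1,P2,P4,P3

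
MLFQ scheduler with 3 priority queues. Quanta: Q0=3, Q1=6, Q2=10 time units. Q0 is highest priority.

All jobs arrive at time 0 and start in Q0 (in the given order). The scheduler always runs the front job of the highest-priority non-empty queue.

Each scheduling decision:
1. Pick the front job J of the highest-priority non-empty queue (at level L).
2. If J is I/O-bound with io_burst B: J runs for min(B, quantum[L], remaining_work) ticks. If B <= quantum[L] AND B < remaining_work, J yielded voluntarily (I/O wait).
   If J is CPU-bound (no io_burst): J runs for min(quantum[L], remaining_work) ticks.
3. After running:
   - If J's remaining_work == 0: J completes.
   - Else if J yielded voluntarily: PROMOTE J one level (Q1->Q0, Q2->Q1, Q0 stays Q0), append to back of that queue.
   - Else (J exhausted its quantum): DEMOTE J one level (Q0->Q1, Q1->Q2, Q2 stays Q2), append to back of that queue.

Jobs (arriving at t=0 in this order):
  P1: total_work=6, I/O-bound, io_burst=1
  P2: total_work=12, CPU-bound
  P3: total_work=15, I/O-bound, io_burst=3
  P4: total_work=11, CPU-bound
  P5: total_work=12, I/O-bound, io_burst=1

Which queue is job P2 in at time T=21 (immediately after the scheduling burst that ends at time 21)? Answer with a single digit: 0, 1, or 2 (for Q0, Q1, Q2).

Answer: 1

Derivation:
t=0-1: P1@Q0 runs 1, rem=5, I/O yield, promote→Q0. Q0=[P2,P3,P4,P5,P1] Q1=[] Q2=[]
t=1-4: P2@Q0 runs 3, rem=9, quantum used, demote→Q1. Q0=[P3,P4,P5,P1] Q1=[P2] Q2=[]
t=4-7: P3@Q0 runs 3, rem=12, I/O yield, promote→Q0. Q0=[P4,P5,P1,P3] Q1=[P2] Q2=[]
t=7-10: P4@Q0 runs 3, rem=8, quantum used, demote→Q1. Q0=[P5,P1,P3] Q1=[P2,P4] Q2=[]
t=10-11: P5@Q0 runs 1, rem=11, I/O yield, promote→Q0. Q0=[P1,P3,P5] Q1=[P2,P4] Q2=[]
t=11-12: P1@Q0 runs 1, rem=4, I/O yield, promote→Q0. Q0=[P3,P5,P1] Q1=[P2,P4] Q2=[]
t=12-15: P3@Q0 runs 3, rem=9, I/O yield, promote→Q0. Q0=[P5,P1,P3] Q1=[P2,P4] Q2=[]
t=15-16: P5@Q0 runs 1, rem=10, I/O yield, promote→Q0. Q0=[P1,P3,P5] Q1=[P2,P4] Q2=[]
t=16-17: P1@Q0 runs 1, rem=3, I/O yield, promote→Q0. Q0=[P3,P5,P1] Q1=[P2,P4] Q2=[]
t=17-20: P3@Q0 runs 3, rem=6, I/O yield, promote→Q0. Q0=[P5,P1,P3] Q1=[P2,P4] Q2=[]
t=20-21: P5@Q0 runs 1, rem=9, I/O yield, promote→Q0. Q0=[P1,P3,P5] Q1=[P2,P4] Q2=[]
t=21-22: P1@Q0 runs 1, rem=2, I/O yield, promote→Q0. Q0=[P3,P5,P1] Q1=[P2,P4] Q2=[]
t=22-25: P3@Q0 runs 3, rem=3, I/O yield, promote→Q0. Q0=[P5,P1,P3] Q1=[P2,P4] Q2=[]
t=25-26: P5@Q0 runs 1, rem=8, I/O yield, promote→Q0. Q0=[P1,P3,P5] Q1=[P2,P4] Q2=[]
t=26-27: P1@Q0 runs 1, rem=1, I/O yield, promote→Q0. Q0=[P3,P5,P1] Q1=[P2,P4] Q2=[]
t=27-30: P3@Q0 runs 3, rem=0, completes. Q0=[P5,P1] Q1=[P2,P4] Q2=[]
t=30-31: P5@Q0 runs 1, rem=7, I/O yield, promote→Q0. Q0=[P1,P5] Q1=[P2,P4] Q2=[]
t=31-32: P1@Q0 runs 1, rem=0, completes. Q0=[P5] Q1=[P2,P4] Q2=[]
t=32-33: P5@Q0 runs 1, rem=6, I/O yield, promote→Q0. Q0=[P5] Q1=[P2,P4] Q2=[]
t=33-34: P5@Q0 runs 1, rem=5, I/O yield, promote→Q0. Q0=[P5] Q1=[P2,P4] Q2=[]
t=34-35: P5@Q0 runs 1, rem=4, I/O yield, promote→Q0. Q0=[P5] Q1=[P2,P4] Q2=[]
t=35-36: P5@Q0 runs 1, rem=3, I/O yield, promote→Q0. Q0=[P5] Q1=[P2,P4] Q2=[]
t=36-37: P5@Q0 runs 1, rem=2, I/O yield, promote→Q0. Q0=[P5] Q1=[P2,P4] Q2=[]
t=37-38: P5@Q0 runs 1, rem=1, I/O yield, promote→Q0. Q0=[P5] Q1=[P2,P4] Q2=[]
t=38-39: P5@Q0 runs 1, rem=0, completes. Q0=[] Q1=[P2,P4] Q2=[]
t=39-45: P2@Q1 runs 6, rem=3, quantum used, demote→Q2. Q0=[] Q1=[P4] Q2=[P2]
t=45-51: P4@Q1 runs 6, rem=2, quantum used, demote→Q2. Q0=[] Q1=[] Q2=[P2,P4]
t=51-54: P2@Q2 runs 3, rem=0, completes. Q0=[] Q1=[] Q2=[P4]
t=54-56: P4@Q2 runs 2, rem=0, completes. Q0=[] Q1=[] Q2=[]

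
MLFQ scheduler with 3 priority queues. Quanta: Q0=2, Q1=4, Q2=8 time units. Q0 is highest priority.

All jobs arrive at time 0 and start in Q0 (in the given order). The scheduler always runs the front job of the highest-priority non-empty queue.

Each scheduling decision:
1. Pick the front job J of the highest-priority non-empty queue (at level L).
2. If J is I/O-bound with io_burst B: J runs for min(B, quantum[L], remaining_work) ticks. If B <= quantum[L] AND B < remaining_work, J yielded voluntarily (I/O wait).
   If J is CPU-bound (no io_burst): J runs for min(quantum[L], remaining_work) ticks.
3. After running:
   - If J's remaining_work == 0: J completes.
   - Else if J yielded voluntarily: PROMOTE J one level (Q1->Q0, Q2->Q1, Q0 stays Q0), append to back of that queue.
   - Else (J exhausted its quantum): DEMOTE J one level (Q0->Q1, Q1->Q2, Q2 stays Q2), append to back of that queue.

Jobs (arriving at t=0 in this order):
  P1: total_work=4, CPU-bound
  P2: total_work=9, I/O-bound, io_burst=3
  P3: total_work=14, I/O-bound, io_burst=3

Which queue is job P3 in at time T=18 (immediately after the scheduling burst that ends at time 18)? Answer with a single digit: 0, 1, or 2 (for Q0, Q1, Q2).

Answer: 1

Derivation:
t=0-2: P1@Q0 runs 2, rem=2, quantum used, demote→Q1. Q0=[P2,P3] Q1=[P1] Q2=[]
t=2-4: P2@Q0 runs 2, rem=7, quantum used, demote→Q1. Q0=[P3] Q1=[P1,P2] Q2=[]
t=4-6: P3@Q0 runs 2, rem=12, quantum used, demote→Q1. Q0=[] Q1=[P1,P2,P3] Q2=[]
t=6-8: P1@Q1 runs 2, rem=0, completes. Q0=[] Q1=[P2,P3] Q2=[]
t=8-11: P2@Q1 runs 3, rem=4, I/O yield, promote→Q0. Q0=[P2] Q1=[P3] Q2=[]
t=11-13: P2@Q0 runs 2, rem=2, quantum used, demote→Q1. Q0=[] Q1=[P3,P2] Q2=[]
t=13-16: P3@Q1 runs 3, rem=9, I/O yield, promote→Q0. Q0=[P3] Q1=[P2] Q2=[]
t=16-18: P3@Q0 runs 2, rem=7, quantum used, demote→Q1. Q0=[] Q1=[P2,P3] Q2=[]
t=18-20: P2@Q1 runs 2, rem=0, completes. Q0=[] Q1=[P3] Q2=[]
t=20-23: P3@Q1 runs 3, rem=4, I/O yield, promote→Q0. Q0=[P3] Q1=[] Q2=[]
t=23-25: P3@Q0 runs 2, rem=2, quantum used, demote→Q1. Q0=[] Q1=[P3] Q2=[]
t=25-27: P3@Q1 runs 2, rem=0, completes. Q0=[] Q1=[] Q2=[]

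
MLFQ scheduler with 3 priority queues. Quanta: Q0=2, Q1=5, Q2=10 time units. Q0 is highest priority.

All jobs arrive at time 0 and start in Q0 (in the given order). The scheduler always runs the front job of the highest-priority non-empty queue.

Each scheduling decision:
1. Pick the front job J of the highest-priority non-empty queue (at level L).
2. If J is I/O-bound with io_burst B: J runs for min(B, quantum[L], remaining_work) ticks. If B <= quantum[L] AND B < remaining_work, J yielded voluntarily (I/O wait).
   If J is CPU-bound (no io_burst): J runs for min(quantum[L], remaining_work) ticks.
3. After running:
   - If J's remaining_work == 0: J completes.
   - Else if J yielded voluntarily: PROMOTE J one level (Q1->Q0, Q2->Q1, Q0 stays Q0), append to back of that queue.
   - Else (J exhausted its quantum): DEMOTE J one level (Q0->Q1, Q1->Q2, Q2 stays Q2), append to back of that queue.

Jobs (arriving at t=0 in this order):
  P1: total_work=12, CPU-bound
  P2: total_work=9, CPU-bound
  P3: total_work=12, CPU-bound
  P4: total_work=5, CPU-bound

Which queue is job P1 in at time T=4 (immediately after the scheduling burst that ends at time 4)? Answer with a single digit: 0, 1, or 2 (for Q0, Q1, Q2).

Answer: 1

Derivation:
t=0-2: P1@Q0 runs 2, rem=10, quantum used, demote→Q1. Q0=[P2,P3,P4] Q1=[P1] Q2=[]
t=2-4: P2@Q0 runs 2, rem=7, quantum used, demote→Q1. Q0=[P3,P4] Q1=[P1,P2] Q2=[]
t=4-6: P3@Q0 runs 2, rem=10, quantum used, demote→Q1. Q0=[P4] Q1=[P1,P2,P3] Q2=[]
t=6-8: P4@Q0 runs 2, rem=3, quantum used, demote→Q1. Q0=[] Q1=[P1,P2,P3,P4] Q2=[]
t=8-13: P1@Q1 runs 5, rem=5, quantum used, demote→Q2. Q0=[] Q1=[P2,P3,P4] Q2=[P1]
t=13-18: P2@Q1 runs 5, rem=2, quantum used, demote→Q2. Q0=[] Q1=[P3,P4] Q2=[P1,P2]
t=18-23: P3@Q1 runs 5, rem=5, quantum used, demote→Q2. Q0=[] Q1=[P4] Q2=[P1,P2,P3]
t=23-26: P4@Q1 runs 3, rem=0, completes. Q0=[] Q1=[] Q2=[P1,P2,P3]
t=26-31: P1@Q2 runs 5, rem=0, completes. Q0=[] Q1=[] Q2=[P2,P3]
t=31-33: P2@Q2 runs 2, rem=0, completes. Q0=[] Q1=[] Q2=[P3]
t=33-38: P3@Q2 runs 5, rem=0, completes. Q0=[] Q1=[] Q2=[]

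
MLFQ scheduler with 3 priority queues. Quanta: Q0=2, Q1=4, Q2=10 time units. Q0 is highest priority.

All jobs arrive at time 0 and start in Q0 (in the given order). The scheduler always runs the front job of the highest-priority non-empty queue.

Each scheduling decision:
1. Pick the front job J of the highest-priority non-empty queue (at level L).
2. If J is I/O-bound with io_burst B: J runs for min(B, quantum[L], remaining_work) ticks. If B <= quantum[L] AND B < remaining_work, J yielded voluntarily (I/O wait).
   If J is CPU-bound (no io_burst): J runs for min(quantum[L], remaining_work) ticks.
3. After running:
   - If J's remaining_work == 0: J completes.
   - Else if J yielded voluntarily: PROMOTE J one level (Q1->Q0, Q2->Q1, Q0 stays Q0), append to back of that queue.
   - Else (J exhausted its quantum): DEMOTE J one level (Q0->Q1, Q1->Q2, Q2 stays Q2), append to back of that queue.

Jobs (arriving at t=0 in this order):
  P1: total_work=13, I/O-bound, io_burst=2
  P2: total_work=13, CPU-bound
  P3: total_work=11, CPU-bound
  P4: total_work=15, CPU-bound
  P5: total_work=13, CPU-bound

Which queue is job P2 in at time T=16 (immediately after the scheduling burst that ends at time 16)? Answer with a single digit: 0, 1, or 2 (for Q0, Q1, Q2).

Answer: 1

Derivation:
t=0-2: P1@Q0 runs 2, rem=11, I/O yield, promote→Q0. Q0=[P2,P3,P4,P5,P1] Q1=[] Q2=[]
t=2-4: P2@Q0 runs 2, rem=11, quantum used, demote→Q1. Q0=[P3,P4,P5,P1] Q1=[P2] Q2=[]
t=4-6: P3@Q0 runs 2, rem=9, quantum used, demote→Q1. Q0=[P4,P5,P1] Q1=[P2,P3] Q2=[]
t=6-8: P4@Q0 runs 2, rem=13, quantum used, demote→Q1. Q0=[P5,P1] Q1=[P2,P3,P4] Q2=[]
t=8-10: P5@Q0 runs 2, rem=11, quantum used, demote→Q1. Q0=[P1] Q1=[P2,P3,P4,P5] Q2=[]
t=10-12: P1@Q0 runs 2, rem=9, I/O yield, promote→Q0. Q0=[P1] Q1=[P2,P3,P4,P5] Q2=[]
t=12-14: P1@Q0 runs 2, rem=7, I/O yield, promote→Q0. Q0=[P1] Q1=[P2,P3,P4,P5] Q2=[]
t=14-16: P1@Q0 runs 2, rem=5, I/O yield, promote→Q0. Q0=[P1] Q1=[P2,P3,P4,P5] Q2=[]
t=16-18: P1@Q0 runs 2, rem=3, I/O yield, promote→Q0. Q0=[P1] Q1=[P2,P3,P4,P5] Q2=[]
t=18-20: P1@Q0 runs 2, rem=1, I/O yield, promote→Q0. Q0=[P1] Q1=[P2,P3,P4,P5] Q2=[]
t=20-21: P1@Q0 runs 1, rem=0, completes. Q0=[] Q1=[P2,P3,P4,P5] Q2=[]
t=21-25: P2@Q1 runs 4, rem=7, quantum used, demote→Q2. Q0=[] Q1=[P3,P4,P5] Q2=[P2]
t=25-29: P3@Q1 runs 4, rem=5, quantum used, demote→Q2. Q0=[] Q1=[P4,P5] Q2=[P2,P3]
t=29-33: P4@Q1 runs 4, rem=9, quantum used, demote→Q2. Q0=[] Q1=[P5] Q2=[P2,P3,P4]
t=33-37: P5@Q1 runs 4, rem=7, quantum used, demote→Q2. Q0=[] Q1=[] Q2=[P2,P3,P4,P5]
t=37-44: P2@Q2 runs 7, rem=0, completes. Q0=[] Q1=[] Q2=[P3,P4,P5]
t=44-49: P3@Q2 runs 5, rem=0, completes. Q0=[] Q1=[] Q2=[P4,P5]
t=49-58: P4@Q2 runs 9, rem=0, completes. Q0=[] Q1=[] Q2=[P5]
t=58-65: P5@Q2 runs 7, rem=0, completes. Q0=[] Q1=[] Q2=[]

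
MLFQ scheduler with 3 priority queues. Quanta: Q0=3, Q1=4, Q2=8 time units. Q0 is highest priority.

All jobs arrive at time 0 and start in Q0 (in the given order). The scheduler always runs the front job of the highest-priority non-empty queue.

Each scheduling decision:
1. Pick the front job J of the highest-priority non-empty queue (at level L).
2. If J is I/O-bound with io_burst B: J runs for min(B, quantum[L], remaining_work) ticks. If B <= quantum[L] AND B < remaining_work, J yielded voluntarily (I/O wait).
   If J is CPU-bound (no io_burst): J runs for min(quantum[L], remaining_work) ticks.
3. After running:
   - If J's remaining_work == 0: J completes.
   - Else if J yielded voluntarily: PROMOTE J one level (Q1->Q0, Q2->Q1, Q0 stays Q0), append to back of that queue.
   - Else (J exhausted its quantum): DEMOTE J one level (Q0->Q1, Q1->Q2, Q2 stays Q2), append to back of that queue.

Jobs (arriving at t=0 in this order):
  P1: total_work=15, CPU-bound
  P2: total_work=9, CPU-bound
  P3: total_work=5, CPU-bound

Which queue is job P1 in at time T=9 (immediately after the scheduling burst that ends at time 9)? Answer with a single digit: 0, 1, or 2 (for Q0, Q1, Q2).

t=0-3: P1@Q0 runs 3, rem=12, quantum used, demote→Q1. Q0=[P2,P3] Q1=[P1] Q2=[]
t=3-6: P2@Q0 runs 3, rem=6, quantum used, demote→Q1. Q0=[P3] Q1=[P1,P2] Q2=[]
t=6-9: P3@Q0 runs 3, rem=2, quantum used, demote→Q1. Q0=[] Q1=[P1,P2,P3] Q2=[]
t=9-13: P1@Q1 runs 4, rem=8, quantum used, demote→Q2. Q0=[] Q1=[P2,P3] Q2=[P1]
t=13-17: P2@Q1 runs 4, rem=2, quantum used, demote→Q2. Q0=[] Q1=[P3] Q2=[P1,P2]
t=17-19: P3@Q1 runs 2, rem=0, completes. Q0=[] Q1=[] Q2=[P1,P2]
t=19-27: P1@Q2 runs 8, rem=0, completes. Q0=[] Q1=[] Q2=[P2]
t=27-29: P2@Q2 runs 2, rem=0, completes. Q0=[] Q1=[] Q2=[]

Answer: 1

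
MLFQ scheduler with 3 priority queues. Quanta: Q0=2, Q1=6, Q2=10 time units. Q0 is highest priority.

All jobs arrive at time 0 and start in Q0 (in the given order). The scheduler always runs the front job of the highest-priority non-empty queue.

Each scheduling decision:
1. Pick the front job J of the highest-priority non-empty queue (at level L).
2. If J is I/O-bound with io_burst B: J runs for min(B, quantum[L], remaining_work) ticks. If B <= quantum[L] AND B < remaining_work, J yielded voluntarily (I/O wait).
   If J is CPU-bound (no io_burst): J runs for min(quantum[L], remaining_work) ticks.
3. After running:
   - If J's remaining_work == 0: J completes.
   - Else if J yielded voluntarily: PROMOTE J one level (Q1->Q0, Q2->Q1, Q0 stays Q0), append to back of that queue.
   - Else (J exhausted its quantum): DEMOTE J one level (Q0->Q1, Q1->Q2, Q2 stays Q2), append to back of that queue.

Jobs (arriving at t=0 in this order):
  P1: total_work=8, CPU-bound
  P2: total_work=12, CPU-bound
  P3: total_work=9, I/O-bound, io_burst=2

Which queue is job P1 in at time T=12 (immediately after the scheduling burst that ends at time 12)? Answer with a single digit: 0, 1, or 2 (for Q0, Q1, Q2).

Answer: 1

Derivation:
t=0-2: P1@Q0 runs 2, rem=6, quantum used, demote→Q1. Q0=[P2,P3] Q1=[P1] Q2=[]
t=2-4: P2@Q0 runs 2, rem=10, quantum used, demote→Q1. Q0=[P3] Q1=[P1,P2] Q2=[]
t=4-6: P3@Q0 runs 2, rem=7, I/O yield, promote→Q0. Q0=[P3] Q1=[P1,P2] Q2=[]
t=6-8: P3@Q0 runs 2, rem=5, I/O yield, promote→Q0. Q0=[P3] Q1=[P1,P2] Q2=[]
t=8-10: P3@Q0 runs 2, rem=3, I/O yield, promote→Q0. Q0=[P3] Q1=[P1,P2] Q2=[]
t=10-12: P3@Q0 runs 2, rem=1, I/O yield, promote→Q0. Q0=[P3] Q1=[P1,P2] Q2=[]
t=12-13: P3@Q0 runs 1, rem=0, completes. Q0=[] Q1=[P1,P2] Q2=[]
t=13-19: P1@Q1 runs 6, rem=0, completes. Q0=[] Q1=[P2] Q2=[]
t=19-25: P2@Q1 runs 6, rem=4, quantum used, demote→Q2. Q0=[] Q1=[] Q2=[P2]
t=25-29: P2@Q2 runs 4, rem=0, completes. Q0=[] Q1=[] Q2=[]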